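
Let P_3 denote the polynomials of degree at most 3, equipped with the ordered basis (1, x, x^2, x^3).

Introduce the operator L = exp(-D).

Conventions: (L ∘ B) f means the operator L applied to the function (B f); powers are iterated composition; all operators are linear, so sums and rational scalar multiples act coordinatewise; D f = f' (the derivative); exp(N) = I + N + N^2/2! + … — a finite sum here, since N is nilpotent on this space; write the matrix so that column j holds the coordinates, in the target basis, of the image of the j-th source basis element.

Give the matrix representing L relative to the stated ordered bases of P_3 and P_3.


image of 1: 1
image of x: x - 1
image of x^2: x^2 - 2x + 1
image of x^3: x^3 - 3x^2 + 3x - 1
each image's coordinates form column j of the matrix

the matrix is [[1, -1, 1, -1]; [0, 1, -2, 3]; [0, 0, 1, -3]; [0, 0, 0, 1]] (rows listed top to bottom)


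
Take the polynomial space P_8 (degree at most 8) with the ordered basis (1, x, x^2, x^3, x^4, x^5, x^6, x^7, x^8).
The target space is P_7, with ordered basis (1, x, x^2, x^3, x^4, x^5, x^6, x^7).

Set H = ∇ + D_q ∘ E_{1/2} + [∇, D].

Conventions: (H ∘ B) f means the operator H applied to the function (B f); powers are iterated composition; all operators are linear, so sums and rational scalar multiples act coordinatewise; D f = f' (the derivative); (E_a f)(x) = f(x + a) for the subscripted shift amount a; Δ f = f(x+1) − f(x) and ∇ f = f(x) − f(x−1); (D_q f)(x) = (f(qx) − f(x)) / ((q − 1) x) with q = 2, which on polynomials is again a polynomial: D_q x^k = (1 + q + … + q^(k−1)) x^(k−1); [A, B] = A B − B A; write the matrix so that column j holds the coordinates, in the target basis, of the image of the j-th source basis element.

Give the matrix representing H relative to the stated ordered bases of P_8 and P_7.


image of 1: 0
image of x: 2
image of x^2: 5x
image of x^3: 10x^2 + (3/2)x + 7/4
image of x^4: 19x^3 + 8x^2 + (17/2)x - 1/2
image of x^5: 36x^4 + (55/2)x^3 + (55/2)x^2 - (5/4)x + 21/16
image of x^6: 69x^5 + 78x^4 + (305/4)x^3 + (5/2)x^2 + (141/16)x - 13/16
image of x^7: 134x^6 + (399/2)x^5 + (791/4)x^4 + (245/8)x^3 + (581/16)x^2 - (161/32)x + 71/64
image of x^8: 263x^7 + 480x^6 + 497x^5 + 147x^4 + (973/8)x^3 - (63/4)x^2 + (149/16)x - 15/16
each image's coordinates form column j of the matrix

the matrix is [[0, 2, 0, 7/4, -1/2, 21/16, -13/16, 71/64, -15/16]; [0, 0, 5, 3/2, 17/2, -5/4, 141/16, -161/32, 149/16]; [0, 0, 0, 10, 8, 55/2, 5/2, 581/16, -63/4]; [0, 0, 0, 0, 19, 55/2, 305/4, 245/8, 973/8]; [0, 0, 0, 0, 0, 36, 78, 791/4, 147]; [0, 0, 0, 0, 0, 0, 69, 399/2, 497]; [0, 0, 0, 0, 0, 0, 0, 134, 480]; [0, 0, 0, 0, 0, 0, 0, 0, 263]] (rows listed top to bottom)


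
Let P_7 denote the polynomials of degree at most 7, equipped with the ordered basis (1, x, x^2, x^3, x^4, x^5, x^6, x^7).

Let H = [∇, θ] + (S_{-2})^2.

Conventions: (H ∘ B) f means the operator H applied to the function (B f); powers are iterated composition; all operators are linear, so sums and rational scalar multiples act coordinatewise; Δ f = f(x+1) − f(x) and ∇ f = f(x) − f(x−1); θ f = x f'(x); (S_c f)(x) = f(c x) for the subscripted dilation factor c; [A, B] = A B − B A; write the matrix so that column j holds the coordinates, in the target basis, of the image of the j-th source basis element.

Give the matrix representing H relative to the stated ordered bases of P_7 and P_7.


image of 1: 1
image of x: 4x + 1
image of x^2: 16x^2 + 2x - 2
image of x^3: 64x^3 + 3x^2 - 6x + 3
image of x^4: 256x^4 + 4x^3 - 12x^2 + 12x - 4
image of x^5: 1024x^5 + 5x^4 - 20x^3 + 30x^2 - 20x + 5
image of x^6: 4096x^6 + 6x^5 - 30x^4 + 60x^3 - 60x^2 + 30x - 6
image of x^7: 16384x^7 + 7x^6 - 42x^5 + 105x^4 - 140x^3 + 105x^2 - 42x + 7
each image's coordinates form column j of the matrix

the matrix is [[1, 1, -2, 3, -4, 5, -6, 7]; [0, 4, 2, -6, 12, -20, 30, -42]; [0, 0, 16, 3, -12, 30, -60, 105]; [0, 0, 0, 64, 4, -20, 60, -140]; [0, 0, 0, 0, 256, 5, -30, 105]; [0, 0, 0, 0, 0, 1024, 6, -42]; [0, 0, 0, 0, 0, 0, 4096, 7]; [0, 0, 0, 0, 0, 0, 0, 16384]] (rows listed top to bottom)


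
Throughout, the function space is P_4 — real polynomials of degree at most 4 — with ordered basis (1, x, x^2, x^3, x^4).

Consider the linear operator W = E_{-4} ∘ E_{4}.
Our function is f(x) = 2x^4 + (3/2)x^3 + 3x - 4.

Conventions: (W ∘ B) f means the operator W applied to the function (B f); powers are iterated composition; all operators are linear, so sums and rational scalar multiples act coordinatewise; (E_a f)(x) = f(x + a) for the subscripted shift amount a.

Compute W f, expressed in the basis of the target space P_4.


E_{4} f = 2x^4 + (67/2)x^3 + 210x^2 + 587x + 616
E_{-4} E_{4} f = 2x^4 + (3/2)x^3 + 3x - 4

g(x) = 2x^4 + (3/2)x^3 + 3x - 4


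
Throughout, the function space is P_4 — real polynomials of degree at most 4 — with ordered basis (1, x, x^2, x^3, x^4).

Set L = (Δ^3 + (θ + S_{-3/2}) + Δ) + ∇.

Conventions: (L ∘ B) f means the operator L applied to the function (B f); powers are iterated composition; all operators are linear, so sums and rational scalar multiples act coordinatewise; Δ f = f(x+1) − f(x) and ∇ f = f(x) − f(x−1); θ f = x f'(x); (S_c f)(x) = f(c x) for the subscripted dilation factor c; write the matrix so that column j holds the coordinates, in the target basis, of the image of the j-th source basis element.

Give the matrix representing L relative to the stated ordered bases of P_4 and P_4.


the matrix is [[1, 2, 0, 8, 36]; [0, -1/2, 4, 0, 32]; [0, 0, 17/4, 6, 0]; [0, 0, 0, -3/8, 8]; [0, 0, 0, 0, 145/16]] (rows listed top to bottom)

image of 1: 1
image of x: -(1/2)x + 2
image of x^2: (17/4)x^2 + 4x
image of x^3: -(3/8)x^3 + 6x^2 + 8
image of x^4: (145/16)x^4 + 8x^3 + 32x + 36
each image's coordinates form column j of the matrix


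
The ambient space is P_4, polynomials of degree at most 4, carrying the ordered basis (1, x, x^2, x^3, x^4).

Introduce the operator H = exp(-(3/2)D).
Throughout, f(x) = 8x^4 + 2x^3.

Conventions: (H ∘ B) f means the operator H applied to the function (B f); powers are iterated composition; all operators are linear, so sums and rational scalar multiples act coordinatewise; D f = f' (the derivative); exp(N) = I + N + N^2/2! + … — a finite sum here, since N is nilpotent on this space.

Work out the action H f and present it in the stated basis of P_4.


order-1 term: -48x^3 - 9x^2
order-2 term: 108x^2 + (27/2)x
order-3 term: -108x - 27/4
order-4 term: 81/2
the series for exp(-(3/2)D) f terminates at order 4
exp(-(3/2)D) f = 8x^4 - 46x^3 + 99x^2 - (189/2)x + 135/4

the image equals g(x) = 8x^4 - 46x^3 + 99x^2 - (189/2)x + 135/4


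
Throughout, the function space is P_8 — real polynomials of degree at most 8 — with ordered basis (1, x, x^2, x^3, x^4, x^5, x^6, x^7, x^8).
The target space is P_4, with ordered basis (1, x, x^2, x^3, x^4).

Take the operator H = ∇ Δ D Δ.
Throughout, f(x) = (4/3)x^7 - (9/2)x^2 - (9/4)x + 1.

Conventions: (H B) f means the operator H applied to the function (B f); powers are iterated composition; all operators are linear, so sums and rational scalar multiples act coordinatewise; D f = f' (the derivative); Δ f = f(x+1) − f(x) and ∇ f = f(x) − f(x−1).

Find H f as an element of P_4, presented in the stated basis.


Δ f = (28/3)x^6 + 28x^5 + (140/3)x^4 + (140/3)x^3 + 28x^2 + (1/3)x - 65/12
D Δ f = 56x^5 + 140x^4 + (560/3)x^3 + 140x^2 + 56x + 1/3
Δ D Δ f = 280x^4 + 1120x^3 + 1960x^2 + 1680x + 1736/3
∇ Δ D Δ f = 1120x^3 + 1680x^2 + 1680x + 560

g(x) = 1120x^3 + 1680x^2 + 1680x + 560


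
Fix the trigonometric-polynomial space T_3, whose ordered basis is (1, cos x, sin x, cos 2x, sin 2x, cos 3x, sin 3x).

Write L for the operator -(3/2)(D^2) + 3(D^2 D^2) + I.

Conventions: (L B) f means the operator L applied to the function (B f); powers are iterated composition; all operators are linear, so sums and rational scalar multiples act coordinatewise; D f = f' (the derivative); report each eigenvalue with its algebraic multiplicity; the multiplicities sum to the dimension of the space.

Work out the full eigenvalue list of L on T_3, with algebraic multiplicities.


image of 1: 1
image of cos x: (11/2)cos x
image of sin x: (11/2)sin x
image of cos 2x: 55cos 2x
image of sin 2x: 55sin 2x
image of cos 3x: (515/2)cos 3x
image of sin 3x: (515/2)sin 3x
the matrix is diagonal; its diagonal is (1, 11/2, 11/2, 55, 55, 515/2, 515/2)
for a triangular matrix the eigenvalues are the diagonal entries, with algebraic multiplicity their repetition count

λ = 1 (multiplicity 1), λ = 11/2 (multiplicity 2), λ = 55 (multiplicity 2), λ = 515/2 (multiplicity 2)


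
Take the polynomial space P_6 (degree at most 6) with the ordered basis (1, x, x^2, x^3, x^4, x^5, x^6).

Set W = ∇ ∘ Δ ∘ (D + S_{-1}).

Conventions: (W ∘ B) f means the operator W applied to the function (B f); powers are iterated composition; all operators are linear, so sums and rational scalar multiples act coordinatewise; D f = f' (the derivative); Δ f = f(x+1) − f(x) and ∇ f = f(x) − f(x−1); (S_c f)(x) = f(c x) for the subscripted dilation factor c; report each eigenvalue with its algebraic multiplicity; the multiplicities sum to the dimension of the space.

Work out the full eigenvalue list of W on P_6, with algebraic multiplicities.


image of 1: 0
image of x: 0
image of x^2: 2
image of x^3: -6x + 6
image of x^4: 12x^2 + 24x + 2
image of x^5: -20x^3 + 60x^2 - 10x + 10
image of x^6: 30x^4 + 120x^3 + 30x^2 + 60x + 2
the matrix is upper triangular; its diagonal is (0, 0, 0, 0, 0, 0, 0)
for a triangular matrix the eigenvalues are the diagonal entries, with algebraic multiplicity their repetition count

λ = 0 (multiplicity 7)


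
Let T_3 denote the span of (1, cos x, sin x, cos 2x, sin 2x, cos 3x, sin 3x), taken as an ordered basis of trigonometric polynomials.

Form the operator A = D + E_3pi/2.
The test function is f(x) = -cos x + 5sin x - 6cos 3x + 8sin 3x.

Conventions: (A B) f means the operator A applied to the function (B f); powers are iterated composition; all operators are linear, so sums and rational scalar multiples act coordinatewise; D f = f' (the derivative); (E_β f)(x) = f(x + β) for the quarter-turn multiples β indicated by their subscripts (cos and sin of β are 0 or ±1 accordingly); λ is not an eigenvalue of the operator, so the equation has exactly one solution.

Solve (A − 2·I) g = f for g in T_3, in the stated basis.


the result is g(x) = (1/2)cos x - (5/2)sin x - cos 3x - 2sin 3x

write g with unknown coordinates in the stated basis and equate coefficients in (A − 2·I) g = f
solving from the highest basis element down gives g = (1/2)cos x - (5/2)sin x - cos 3x - 2sin 3x
check: A g = -8cos 3x + 4sin 3x
so A g − 2·g = -cos x + 5sin x - 6cos 3x + 8sin 3x = f ✓


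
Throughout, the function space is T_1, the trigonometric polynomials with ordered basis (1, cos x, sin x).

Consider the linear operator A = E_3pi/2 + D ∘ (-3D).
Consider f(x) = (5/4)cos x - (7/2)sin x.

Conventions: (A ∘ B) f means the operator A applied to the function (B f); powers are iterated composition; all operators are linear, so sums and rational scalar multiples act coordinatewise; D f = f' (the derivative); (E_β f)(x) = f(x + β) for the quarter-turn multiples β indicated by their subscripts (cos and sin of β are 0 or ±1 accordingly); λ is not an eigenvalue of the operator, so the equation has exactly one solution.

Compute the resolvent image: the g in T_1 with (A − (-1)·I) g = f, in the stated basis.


the image equals g(x) = (3/34)cos x - (61/68)sin x

write g with unknown coordinates in the stated basis and equate coefficients in (A − (-1)·I) g = f
solving from the highest basis element down gives g = (3/34)cos x - (61/68)sin x
check: A g = (79/68)cos x - (177/68)sin x
so A g − (-1)·g = (5/4)cos x - (7/2)sin x = f ✓


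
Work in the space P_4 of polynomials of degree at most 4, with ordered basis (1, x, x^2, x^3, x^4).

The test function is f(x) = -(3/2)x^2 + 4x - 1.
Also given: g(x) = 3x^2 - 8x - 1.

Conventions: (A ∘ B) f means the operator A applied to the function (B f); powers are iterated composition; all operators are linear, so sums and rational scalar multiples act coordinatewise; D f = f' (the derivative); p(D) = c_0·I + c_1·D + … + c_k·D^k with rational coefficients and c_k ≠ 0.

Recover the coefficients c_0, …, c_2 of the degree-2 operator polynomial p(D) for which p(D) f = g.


c_0 = -2, c_1 = 0, c_2 = 1

D^0 f = -(3/2)x^2 + 4x - 1
D^1 f = -3x + 4
D^2 f = -3
matching coefficients of g against c_0 f + c_1 Df + … from the top degree down determines the c_i
solution: c_0 = -2, c_1 = 0, c_2 = 1


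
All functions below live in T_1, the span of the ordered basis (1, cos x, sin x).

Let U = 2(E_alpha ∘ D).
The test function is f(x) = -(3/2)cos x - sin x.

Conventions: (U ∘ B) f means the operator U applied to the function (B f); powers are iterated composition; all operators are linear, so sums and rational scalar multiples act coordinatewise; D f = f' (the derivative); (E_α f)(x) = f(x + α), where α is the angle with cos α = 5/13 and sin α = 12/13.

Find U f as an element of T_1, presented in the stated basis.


D f = -cos x + (3/2)sin x
E_alpha D f = cos x + (3/2)sin x
(2(E_alpha ∘ D)) f = 2cos x + 3sin x

g(x) = 2cos x + 3sin x


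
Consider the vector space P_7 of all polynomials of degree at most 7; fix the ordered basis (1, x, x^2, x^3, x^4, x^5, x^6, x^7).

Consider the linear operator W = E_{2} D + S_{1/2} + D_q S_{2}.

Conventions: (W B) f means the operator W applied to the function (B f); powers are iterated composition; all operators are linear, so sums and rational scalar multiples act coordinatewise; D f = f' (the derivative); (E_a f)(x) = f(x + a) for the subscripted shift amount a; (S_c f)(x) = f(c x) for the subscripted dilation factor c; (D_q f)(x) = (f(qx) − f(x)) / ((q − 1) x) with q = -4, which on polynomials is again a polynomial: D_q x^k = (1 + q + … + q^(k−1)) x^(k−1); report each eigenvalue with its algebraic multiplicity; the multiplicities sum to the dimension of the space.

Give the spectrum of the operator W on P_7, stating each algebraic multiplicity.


image of 1: 1
image of x: (1/2)x + 3
image of x^2: (1/4)x^2 - 10x + 4
image of x^3: (1/8)x^3 + 107x^2 + 12x + 12
image of x^4: (1/16)x^4 - 812x^3 + 24x^2 + 48x + 32
image of x^5: (1/32)x^5 + 6565x^4 + 40x^3 + 120x^2 + 160x + 80
image of x^6: (1/64)x^6 - 52410x^5 + 60x^4 + 240x^3 + 480x^2 + 480x + 192
image of x^7: (1/128)x^7 + 419463x^6 + 84x^5 + 420x^4 + 1120x^3 + 1680x^2 + 1344x + 448
the matrix is upper triangular; its diagonal is (1, 1/2, 1/4, 1/8, 1/16, 1/32, 1/64, 1/128)
for a triangular matrix the eigenvalues are the diagonal entries, with algebraic multiplicity their repetition count

λ = 1/128 (multiplicity 1), λ = 1/64 (multiplicity 1), λ = 1/32 (multiplicity 1), λ = 1/16 (multiplicity 1), λ = 1/8 (multiplicity 1), λ = 1/4 (multiplicity 1), λ = 1/2 (multiplicity 1), λ = 1 (multiplicity 1)


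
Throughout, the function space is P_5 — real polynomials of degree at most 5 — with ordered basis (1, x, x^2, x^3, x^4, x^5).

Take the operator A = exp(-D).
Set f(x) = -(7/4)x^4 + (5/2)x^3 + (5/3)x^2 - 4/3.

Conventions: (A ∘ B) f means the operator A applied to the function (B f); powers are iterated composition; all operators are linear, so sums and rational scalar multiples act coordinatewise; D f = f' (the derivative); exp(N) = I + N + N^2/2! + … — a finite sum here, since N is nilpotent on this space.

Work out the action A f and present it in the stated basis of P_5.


g(x) = -(7/4)x^4 + (19/2)x^3 - (49/3)x^2 + (67/6)x - 47/12

order-1 term: 7x^3 - (15/2)x^2 - (10/3)x
order-2 term: -(21/2)x^2 + (15/2)x + 5/3
order-3 term: 7x - 5/2
order-4 term: -7/4
the series for exp(-D) f terminates at order 4
exp(-D) f = -(7/4)x^4 + (19/2)x^3 - (49/3)x^2 + (67/6)x - 47/12


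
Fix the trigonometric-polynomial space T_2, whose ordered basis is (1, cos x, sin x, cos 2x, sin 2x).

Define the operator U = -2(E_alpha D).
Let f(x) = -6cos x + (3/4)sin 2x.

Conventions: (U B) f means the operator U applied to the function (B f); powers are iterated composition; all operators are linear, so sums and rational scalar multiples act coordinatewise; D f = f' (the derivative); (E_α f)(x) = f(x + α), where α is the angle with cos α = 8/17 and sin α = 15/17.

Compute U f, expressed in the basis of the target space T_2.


the image equals g(x) = -(180/17)cos x - (96/17)sin x + (483/289)cos 2x + (720/289)sin 2x

D f = 6sin x + (3/2)cos 2x
E_alpha D f = (90/17)cos x + (48/17)sin x - (483/578)cos 2x - (360/289)sin 2x
(-2(E_alpha D)) f = -(180/17)cos x - (96/17)sin x + (483/289)cos 2x + (720/289)sin 2x


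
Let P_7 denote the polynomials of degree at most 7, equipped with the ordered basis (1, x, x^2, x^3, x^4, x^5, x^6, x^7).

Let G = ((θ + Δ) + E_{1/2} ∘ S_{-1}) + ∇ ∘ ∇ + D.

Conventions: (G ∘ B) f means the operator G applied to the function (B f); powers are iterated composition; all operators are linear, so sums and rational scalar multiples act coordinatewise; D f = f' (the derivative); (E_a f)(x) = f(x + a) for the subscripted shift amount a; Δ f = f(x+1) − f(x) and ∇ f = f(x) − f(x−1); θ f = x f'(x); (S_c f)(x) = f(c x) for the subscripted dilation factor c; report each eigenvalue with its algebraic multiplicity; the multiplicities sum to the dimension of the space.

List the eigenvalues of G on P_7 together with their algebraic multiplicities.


image of 1: 1
image of x: 3/2
image of x^2: 3x^2 + 5x + 13/4
image of x^3: 2x^3 + (9/2)x^2 + (33/4)x - 41/8
image of x^4: 5x^4 + 10x^3 + (39/2)x^2 - (39/2)x + 241/16
image of x^5: 4x^5 + (15/2)x^4 + (55/2)x^3 - (205/4)x^2 + (1195/16)x - 929/32
image of x^6: 7x^6 + 15x^5 + (195/4)x^4 - (195/2)x^3 + (3615/16)x^2 - (2781/16)x + 4033/64
image of x^7: 6x^7 + (21/2)x^6 + (231/4)x^5 - (1435/8)x^4 + (8365/16)x^3 - (19509/32)x^2 + (28217/64)x - 16001/128
the matrix is upper triangular; its diagonal is (1, 0, 3, 2, 5, 4, 7, 6)
for a triangular matrix the eigenvalues are the diagonal entries, with algebraic multiplicity their repetition count

λ = 0 (multiplicity 1), λ = 1 (multiplicity 1), λ = 2 (multiplicity 1), λ = 3 (multiplicity 1), λ = 4 (multiplicity 1), λ = 5 (multiplicity 1), λ = 6 (multiplicity 1), λ = 7 (multiplicity 1)


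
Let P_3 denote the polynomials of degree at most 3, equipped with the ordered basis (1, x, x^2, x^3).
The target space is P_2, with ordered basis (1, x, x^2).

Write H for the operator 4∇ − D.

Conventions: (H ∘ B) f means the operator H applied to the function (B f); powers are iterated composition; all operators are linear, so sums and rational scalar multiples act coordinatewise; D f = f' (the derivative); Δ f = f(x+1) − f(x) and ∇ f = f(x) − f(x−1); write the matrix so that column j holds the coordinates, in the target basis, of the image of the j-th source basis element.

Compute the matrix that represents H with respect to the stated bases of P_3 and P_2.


the matrix is [[0, 3, -4, 4]; [0, 0, 6, -12]; [0, 0, 0, 9]] (rows listed top to bottom)

image of 1: 0
image of x: 3
image of x^2: 6x - 4
image of x^3: 9x^2 - 12x + 4
each image's coordinates form column j of the matrix


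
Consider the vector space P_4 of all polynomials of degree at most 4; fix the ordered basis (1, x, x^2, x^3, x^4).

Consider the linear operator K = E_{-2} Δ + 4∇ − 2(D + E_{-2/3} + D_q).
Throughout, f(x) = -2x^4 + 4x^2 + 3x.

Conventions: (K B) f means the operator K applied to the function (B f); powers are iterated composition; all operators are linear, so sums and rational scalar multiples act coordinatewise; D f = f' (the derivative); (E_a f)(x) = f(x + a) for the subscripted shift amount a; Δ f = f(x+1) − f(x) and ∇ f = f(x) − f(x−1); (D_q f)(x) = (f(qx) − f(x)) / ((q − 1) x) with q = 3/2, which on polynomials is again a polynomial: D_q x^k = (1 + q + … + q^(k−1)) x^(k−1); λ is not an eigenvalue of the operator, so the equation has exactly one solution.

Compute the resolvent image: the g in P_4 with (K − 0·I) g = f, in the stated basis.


the result is g(x) = x^4 + (13/24)x^3 - (791/32)x^2 - (51913/1728)x + 579515/10368

write g with unknown coordinates in the stated basis and equate coefficients in (K − 0·I) g = f
solving from the highest basis element down gives g = x^4 + (13/24)x^3 - (791/32)x^2 - (51913/1728)x + 579515/10368
check: K g = -2x^4 + 4x^2 + 3x
so K g − 0·g = -2x^4 + 4x^2 + 3x = f ✓


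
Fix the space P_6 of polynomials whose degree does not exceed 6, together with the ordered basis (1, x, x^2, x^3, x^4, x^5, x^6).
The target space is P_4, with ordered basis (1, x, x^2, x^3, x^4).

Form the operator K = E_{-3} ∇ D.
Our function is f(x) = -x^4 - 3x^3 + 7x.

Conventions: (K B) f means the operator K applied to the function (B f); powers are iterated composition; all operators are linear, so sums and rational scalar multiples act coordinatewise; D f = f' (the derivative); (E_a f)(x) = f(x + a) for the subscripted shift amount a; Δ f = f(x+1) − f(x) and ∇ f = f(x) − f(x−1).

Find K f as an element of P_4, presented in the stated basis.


D f = -4x^3 - 9x^2 + 7
∇ D f = -12x^2 - 6x + 5
E_{-3} ∇ D f = -12x^2 + 66x - 85

the result is g(x) = -12x^2 + 66x - 85


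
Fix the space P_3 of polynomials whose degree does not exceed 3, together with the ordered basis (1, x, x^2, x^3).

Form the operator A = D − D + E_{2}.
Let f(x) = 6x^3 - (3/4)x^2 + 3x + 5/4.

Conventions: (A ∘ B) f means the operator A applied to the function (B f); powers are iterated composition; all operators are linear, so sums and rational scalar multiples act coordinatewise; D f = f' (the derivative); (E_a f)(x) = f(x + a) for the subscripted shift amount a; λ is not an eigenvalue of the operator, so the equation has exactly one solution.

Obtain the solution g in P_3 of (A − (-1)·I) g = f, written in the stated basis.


the result is g(x) = 3x^3 - (75/8)x^2 + (9/4)x + 41/8

write g with unknown coordinates in the stated basis and equate coefficients in (A − (-1)·I) g = f
solving from the highest basis element down gives g = 3x^3 - (75/8)x^2 + (9/4)x + 41/8
check: A g = 3x^3 + (69/8)x^2 + (3/4)x - 31/8
so A g − (-1)·g = 6x^3 - (3/4)x^2 + 3x + 5/4 = f ✓


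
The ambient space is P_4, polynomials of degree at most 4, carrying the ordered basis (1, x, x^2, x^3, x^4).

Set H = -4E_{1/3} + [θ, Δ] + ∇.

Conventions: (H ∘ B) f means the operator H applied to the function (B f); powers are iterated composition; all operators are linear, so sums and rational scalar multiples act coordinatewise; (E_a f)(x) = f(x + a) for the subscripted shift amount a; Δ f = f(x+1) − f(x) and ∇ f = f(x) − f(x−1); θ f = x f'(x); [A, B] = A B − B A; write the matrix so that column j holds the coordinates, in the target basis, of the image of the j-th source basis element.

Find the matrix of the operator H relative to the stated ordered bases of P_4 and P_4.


the matrix is [[-4, -4/3, -31/9, -58/27, -409/81]; [0, -4, -8/3, -31/3, -232/27]; [0, 0, -4, -4, -62/3]; [0, 0, 0, -4, -16/3]; [0, 0, 0, 0, -4]] (rows listed top to bottom)

image of 1: -4
image of x: -4x - 4/3
image of x^2: -4x^2 - (8/3)x - 31/9
image of x^3: -4x^3 - 4x^2 - (31/3)x - 58/27
image of x^4: -4x^4 - (16/3)x^3 - (62/3)x^2 - (232/27)x - 409/81
each image's coordinates form column j of the matrix


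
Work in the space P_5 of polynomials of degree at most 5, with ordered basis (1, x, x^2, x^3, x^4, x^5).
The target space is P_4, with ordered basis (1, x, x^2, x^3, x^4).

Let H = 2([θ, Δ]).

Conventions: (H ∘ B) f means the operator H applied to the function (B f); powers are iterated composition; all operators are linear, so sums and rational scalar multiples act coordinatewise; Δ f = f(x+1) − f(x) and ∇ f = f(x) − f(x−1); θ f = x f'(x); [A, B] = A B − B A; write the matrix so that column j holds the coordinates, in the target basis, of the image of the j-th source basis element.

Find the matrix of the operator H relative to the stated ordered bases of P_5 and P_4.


the matrix is [[0, -2, -4, -6, -8, -10]; [0, 0, -4, -12, -24, -40]; [0, 0, 0, -6, -24, -60]; [0, 0, 0, 0, -8, -40]; [0, 0, 0, 0, 0, -10]] (rows listed top to bottom)

image of 1: 0
image of x: -2
image of x^2: -4x - 4
image of x^3: -6x^2 - 12x - 6
image of x^4: -8x^3 - 24x^2 - 24x - 8
image of x^5: -10x^4 - 40x^3 - 60x^2 - 40x - 10
each image's coordinates form column j of the matrix


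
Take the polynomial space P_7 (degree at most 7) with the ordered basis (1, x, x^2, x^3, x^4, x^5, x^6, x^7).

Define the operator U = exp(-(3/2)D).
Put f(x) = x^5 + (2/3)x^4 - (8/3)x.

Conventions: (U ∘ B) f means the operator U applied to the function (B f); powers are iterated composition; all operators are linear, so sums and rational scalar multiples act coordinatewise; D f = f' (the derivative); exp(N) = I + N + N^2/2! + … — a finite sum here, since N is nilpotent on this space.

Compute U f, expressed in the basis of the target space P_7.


order-1 term: -(15/2)x^4 - 4x^3 + 4
order-2 term: (45/2)x^3 + 9x^2
order-3 term: -(135/4)x^2 - 9x
order-4 term: (405/16)x + 27/8
order-5 term: -243/32
the series for exp(-(3/2)D) f terminates at order 5
exp(-(3/2)D) f = x^5 - (41/6)x^4 + (37/2)x^3 - (99/4)x^2 + (655/48)x - 7/32

the image equals g(x) = x^5 - (41/6)x^4 + (37/2)x^3 - (99/4)x^2 + (655/48)x - 7/32


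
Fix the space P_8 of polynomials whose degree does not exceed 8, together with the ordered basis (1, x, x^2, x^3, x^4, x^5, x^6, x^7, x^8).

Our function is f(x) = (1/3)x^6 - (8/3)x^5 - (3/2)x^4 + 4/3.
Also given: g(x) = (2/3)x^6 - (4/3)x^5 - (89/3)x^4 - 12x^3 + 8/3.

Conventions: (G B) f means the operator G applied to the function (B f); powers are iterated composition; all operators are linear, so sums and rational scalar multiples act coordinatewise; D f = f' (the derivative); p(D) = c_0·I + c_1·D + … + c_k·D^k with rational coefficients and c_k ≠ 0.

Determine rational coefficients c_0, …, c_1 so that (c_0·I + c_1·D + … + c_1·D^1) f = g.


c_0 = 2, c_1 = 2

D^0 f = (1/3)x^6 - (8/3)x^5 - (3/2)x^4 + 4/3
D^1 f = 2x^5 - (40/3)x^4 - 6x^3
matching coefficients of g against c_0 f + c_1 Df + … from the top degree down determines the c_i
solution: c_0 = 2, c_1 = 2


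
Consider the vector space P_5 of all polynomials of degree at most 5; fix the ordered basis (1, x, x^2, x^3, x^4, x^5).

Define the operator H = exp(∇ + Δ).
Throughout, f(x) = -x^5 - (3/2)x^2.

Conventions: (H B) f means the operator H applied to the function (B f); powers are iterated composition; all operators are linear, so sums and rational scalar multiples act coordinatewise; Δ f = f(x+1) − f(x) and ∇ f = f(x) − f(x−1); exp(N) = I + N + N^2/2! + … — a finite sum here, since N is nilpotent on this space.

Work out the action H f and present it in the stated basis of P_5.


order-1 term: -10x^4 - 20x^2 - 6x - 2
order-2 term: -40x^3 - 80x - 6
order-3 term: -80x^2 - 80
order-4 term: -80x
order-5 term: -32
the series for exp(∇ + Δ) f terminates at order 5
exp(∇ + Δ) f = -x^5 - 10x^4 - 40x^3 - (203/2)x^2 - 166x - 120

the image equals g(x) = -x^5 - 10x^4 - 40x^3 - (203/2)x^2 - 166x - 120


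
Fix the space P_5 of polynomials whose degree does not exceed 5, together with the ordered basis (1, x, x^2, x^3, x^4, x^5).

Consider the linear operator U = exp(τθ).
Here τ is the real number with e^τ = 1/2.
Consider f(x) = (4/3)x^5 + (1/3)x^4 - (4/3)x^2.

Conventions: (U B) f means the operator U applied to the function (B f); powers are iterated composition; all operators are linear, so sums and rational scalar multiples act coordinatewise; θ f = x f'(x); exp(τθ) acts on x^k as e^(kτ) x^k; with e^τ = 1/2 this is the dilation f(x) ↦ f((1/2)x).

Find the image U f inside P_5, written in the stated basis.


exp(τθ) x^k = e^(kτ) x^k; with e^τ = 1/2 this sends x^k to (1/2)^k x^k
x^2 ↦ 1/4 x^2
x^4 ↦ 1/16 x^4
x^5 ↦ 1/32 x^5
applying this coordinatewise to f: exp(τθ) f = (1/24)x^5 + (1/48)x^4 - (1/3)x^2

g(x) = (1/24)x^5 + (1/48)x^4 - (1/3)x^2


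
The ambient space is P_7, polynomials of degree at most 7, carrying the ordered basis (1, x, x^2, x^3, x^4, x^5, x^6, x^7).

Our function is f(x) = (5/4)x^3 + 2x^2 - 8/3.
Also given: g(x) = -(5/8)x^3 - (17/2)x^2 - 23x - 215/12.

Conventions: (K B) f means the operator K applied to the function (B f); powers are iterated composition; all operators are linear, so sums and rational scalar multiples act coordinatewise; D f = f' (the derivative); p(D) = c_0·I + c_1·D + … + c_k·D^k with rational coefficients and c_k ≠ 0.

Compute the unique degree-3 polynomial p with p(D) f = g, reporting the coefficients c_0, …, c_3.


D^0 f = (5/4)x^3 + 2x^2 - 8/3
D^1 f = (15/4)x^2 + 4x
D^2 f = (15/2)x + 4
D^3 f = 15/2
matching coefficients of g against c_0 f + c_1 Df + … from the top degree down determines the c_i
solution: c_0 = -1/2, c_1 = -2, c_2 = -2, c_3 = -3/2

p(D) = -(1/2)·I − 2·D − 2·D^2 − (3/2)·D^3, i.e. c_0 = -1/2, c_1 = -2, c_2 = -2, c_3 = -3/2


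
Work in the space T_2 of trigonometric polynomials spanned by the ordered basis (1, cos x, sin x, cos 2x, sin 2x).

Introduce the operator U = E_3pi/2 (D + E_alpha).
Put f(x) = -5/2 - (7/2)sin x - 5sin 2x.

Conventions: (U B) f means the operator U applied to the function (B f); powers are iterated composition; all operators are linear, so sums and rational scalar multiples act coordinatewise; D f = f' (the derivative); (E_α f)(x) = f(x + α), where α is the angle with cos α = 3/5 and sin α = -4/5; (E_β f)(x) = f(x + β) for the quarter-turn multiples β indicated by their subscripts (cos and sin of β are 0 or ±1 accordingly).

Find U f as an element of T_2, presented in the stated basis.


D f = -(7/2)cos x - 10cos 2x
E_alpha f = -5/2 + (14/5)cos x - (21/10)sin x + (24/5)cos 2x + (7/5)sin 2x
(D + E_alpha) f = -5/2 - (7/10)cos x - (21/10)sin x - (26/5)cos 2x + (7/5)sin 2x
E_3pi/2 (D + E_alpha) f = -5/2 + (21/10)cos x - (7/10)sin x + (26/5)cos 2x - (7/5)sin 2x

g(x) = -5/2 + (21/10)cos x - (7/10)sin x + (26/5)cos 2x - (7/5)sin 2x


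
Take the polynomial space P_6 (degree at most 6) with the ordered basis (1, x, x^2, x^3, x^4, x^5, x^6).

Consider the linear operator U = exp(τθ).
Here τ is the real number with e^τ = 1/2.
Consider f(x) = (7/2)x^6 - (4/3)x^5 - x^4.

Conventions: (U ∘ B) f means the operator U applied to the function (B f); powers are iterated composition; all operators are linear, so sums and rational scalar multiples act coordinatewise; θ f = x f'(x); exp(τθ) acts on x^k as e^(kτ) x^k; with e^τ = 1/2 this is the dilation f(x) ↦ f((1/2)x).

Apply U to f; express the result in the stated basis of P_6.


the result is g(x) = (7/128)x^6 - (1/24)x^5 - (1/16)x^4

exp(τθ) x^k = e^(kτ) x^k; with e^τ = 1/2 this sends x^k to (1/2)^k x^k
x^4 ↦ 1/16 x^4
x^5 ↦ 1/32 x^5
x^6 ↦ 1/64 x^6
applying this coordinatewise to f: exp(τθ) f = (7/128)x^6 - (1/24)x^5 - (1/16)x^4


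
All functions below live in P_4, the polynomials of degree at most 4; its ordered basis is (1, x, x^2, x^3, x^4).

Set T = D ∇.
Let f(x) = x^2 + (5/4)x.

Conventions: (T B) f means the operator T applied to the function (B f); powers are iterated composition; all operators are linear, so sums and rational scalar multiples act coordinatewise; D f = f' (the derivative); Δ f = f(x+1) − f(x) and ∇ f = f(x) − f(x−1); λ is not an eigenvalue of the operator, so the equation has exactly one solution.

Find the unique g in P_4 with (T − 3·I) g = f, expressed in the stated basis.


write g with unknown coordinates in the stated basis and equate coefficients in (T − 3·I) g = f
solving from the highest basis element down gives g = -(1/3)x^2 - (5/12)x - 2/9
check: T g = -2/3
so T g − 3·g = x^2 + (5/4)x = f ✓

the result is g(x) = -(1/3)x^2 - (5/12)x - 2/9


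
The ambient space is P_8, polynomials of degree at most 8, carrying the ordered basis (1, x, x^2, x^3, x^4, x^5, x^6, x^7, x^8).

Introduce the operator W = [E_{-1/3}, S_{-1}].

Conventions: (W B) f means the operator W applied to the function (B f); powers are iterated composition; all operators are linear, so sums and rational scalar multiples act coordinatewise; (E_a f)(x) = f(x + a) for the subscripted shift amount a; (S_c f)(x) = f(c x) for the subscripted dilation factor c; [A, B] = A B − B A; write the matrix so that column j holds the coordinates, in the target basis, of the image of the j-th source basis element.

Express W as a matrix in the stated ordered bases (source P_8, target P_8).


the matrix is [[0, 2/3, 0, 2/27, 0, 2/243, 0, 2/2187, 0]; [0, 0, -4/3, 0, -8/27, 0, -4/81, 0, -16/2187]; [0, 0, 0, 2, 0, 20/27, 0, 14/81, 0]; [0, 0, 0, 0, -8/3, 0, -40/27, 0, -112/243]; [0, 0, 0, 0, 0, 10/3, 0, 70/27, 0]; [0, 0, 0, 0, 0, 0, -4, 0, -112/27]; [0, 0, 0, 0, 0, 0, 0, 14/3, 0]; [0, 0, 0, 0, 0, 0, 0, 0, -16/3]; [0, 0, 0, 0, 0, 0, 0, 0, 0]] (rows listed top to bottom)

image of 1: 0
image of x: 2/3
image of x^2: -(4/3)x
image of x^3: 2x^2 + 2/27
image of x^4: -(8/3)x^3 - (8/27)x
image of x^5: (10/3)x^4 + (20/27)x^2 + 2/243
image of x^6: -4x^5 - (40/27)x^3 - (4/81)x
image of x^7: (14/3)x^6 + (70/27)x^4 + (14/81)x^2 + 2/2187
image of x^8: -(16/3)x^7 - (112/27)x^5 - (112/243)x^3 - (16/2187)x
each image's coordinates form column j of the matrix


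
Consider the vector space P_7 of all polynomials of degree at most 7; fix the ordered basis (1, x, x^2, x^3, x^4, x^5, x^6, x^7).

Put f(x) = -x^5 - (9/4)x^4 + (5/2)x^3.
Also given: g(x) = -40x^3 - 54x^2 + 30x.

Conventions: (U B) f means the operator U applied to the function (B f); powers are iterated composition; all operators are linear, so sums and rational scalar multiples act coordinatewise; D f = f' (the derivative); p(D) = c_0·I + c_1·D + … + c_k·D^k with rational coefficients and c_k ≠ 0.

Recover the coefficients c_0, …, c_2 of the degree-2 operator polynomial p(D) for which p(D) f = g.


c_0 = 0, c_1 = 0, c_2 = 2

D^0 f = -x^5 - (9/4)x^4 + (5/2)x^3
D^1 f = -5x^4 - 9x^3 + (15/2)x^2
D^2 f = -20x^3 - 27x^2 + 15x
matching coefficients of g against c_0 f + c_1 Df + … from the top degree down determines the c_i
solution: c_0 = 0, c_1 = 0, c_2 = 2


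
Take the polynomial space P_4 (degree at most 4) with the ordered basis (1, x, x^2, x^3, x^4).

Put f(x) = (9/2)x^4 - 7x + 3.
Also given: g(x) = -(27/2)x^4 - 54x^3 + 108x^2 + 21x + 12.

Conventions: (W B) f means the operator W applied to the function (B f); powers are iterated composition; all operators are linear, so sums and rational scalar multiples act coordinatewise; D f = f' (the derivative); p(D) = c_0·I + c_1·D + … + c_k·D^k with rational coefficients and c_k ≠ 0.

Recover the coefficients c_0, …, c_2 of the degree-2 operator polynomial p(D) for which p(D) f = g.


p(D) = -3·I − 3·D + 2·D^2, i.e. c_0 = -3, c_1 = -3, c_2 = 2

D^0 f = (9/2)x^4 - 7x + 3
D^1 f = 18x^3 - 7
D^2 f = 54x^2
matching coefficients of g against c_0 f + c_1 Df + … from the top degree down determines the c_i
solution: c_0 = -3, c_1 = -3, c_2 = 2


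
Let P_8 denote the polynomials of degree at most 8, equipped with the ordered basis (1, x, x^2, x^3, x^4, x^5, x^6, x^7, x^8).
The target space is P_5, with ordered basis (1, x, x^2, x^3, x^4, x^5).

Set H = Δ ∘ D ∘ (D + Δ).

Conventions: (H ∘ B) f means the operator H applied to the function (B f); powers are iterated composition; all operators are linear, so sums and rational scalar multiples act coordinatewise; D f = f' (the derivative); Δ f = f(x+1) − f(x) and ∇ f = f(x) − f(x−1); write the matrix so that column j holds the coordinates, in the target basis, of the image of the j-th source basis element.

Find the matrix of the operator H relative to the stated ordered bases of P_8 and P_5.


image of 1: 0
image of x: 0
image of x^2: 0
image of x^3: 12
image of x^4: 48x + 36
image of x^5: 120x^2 + 180x + 90
image of x^6: 240x^3 + 540x^2 + 540x + 210
image of x^7: 420x^4 + 1260x^3 + 1890x^2 + 1470x + 476
image of x^8: 672x^5 + 2520x^4 + 5040x^3 + 5880x^2 + 3808x + 1064
each image's coordinates form column j of the matrix

the matrix is [[0, 0, 0, 12, 36, 90, 210, 476, 1064]; [0, 0, 0, 0, 48, 180, 540, 1470, 3808]; [0, 0, 0, 0, 0, 120, 540, 1890, 5880]; [0, 0, 0, 0, 0, 0, 240, 1260, 5040]; [0, 0, 0, 0, 0, 0, 0, 420, 2520]; [0, 0, 0, 0, 0, 0, 0, 0, 672]] (rows listed top to bottom)


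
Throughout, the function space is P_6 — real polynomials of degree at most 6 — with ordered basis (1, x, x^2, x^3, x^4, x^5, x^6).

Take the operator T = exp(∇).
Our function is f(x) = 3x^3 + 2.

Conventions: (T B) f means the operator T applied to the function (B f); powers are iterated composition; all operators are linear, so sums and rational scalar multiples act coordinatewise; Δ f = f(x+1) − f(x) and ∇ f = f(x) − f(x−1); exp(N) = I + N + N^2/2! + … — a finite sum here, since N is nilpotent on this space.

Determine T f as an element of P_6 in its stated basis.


the result is g(x) = 3x^3 + 9x^2 - 1

order-1 term: 9x^2 - 9x + 3
order-2 term: 9x - 9
order-3 term: 3
the series for exp(∇) f terminates at order 3
exp(∇) f = 3x^3 + 9x^2 - 1


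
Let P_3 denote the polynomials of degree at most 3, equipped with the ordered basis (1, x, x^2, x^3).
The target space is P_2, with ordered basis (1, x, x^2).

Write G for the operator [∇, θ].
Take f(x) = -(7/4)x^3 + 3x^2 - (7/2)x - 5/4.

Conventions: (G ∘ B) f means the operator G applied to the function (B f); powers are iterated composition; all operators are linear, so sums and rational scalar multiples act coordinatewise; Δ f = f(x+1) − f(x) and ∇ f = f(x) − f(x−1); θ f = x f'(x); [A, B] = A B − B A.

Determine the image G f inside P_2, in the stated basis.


g(x) = -(21/4)x^2 + (33/2)x - 59/4

θ f = -(21/4)x^3 + 6x^2 - (7/2)x
∇ θ f = -(63/4)x^2 + (111/4)x - 59/4
∇ f = -(21/4)x^2 + (45/4)x - 33/4
θ ∇ f = -(21/2)x^2 + (45/4)x
[∇, θ] f = -(21/4)x^2 + (33/2)x - 59/4


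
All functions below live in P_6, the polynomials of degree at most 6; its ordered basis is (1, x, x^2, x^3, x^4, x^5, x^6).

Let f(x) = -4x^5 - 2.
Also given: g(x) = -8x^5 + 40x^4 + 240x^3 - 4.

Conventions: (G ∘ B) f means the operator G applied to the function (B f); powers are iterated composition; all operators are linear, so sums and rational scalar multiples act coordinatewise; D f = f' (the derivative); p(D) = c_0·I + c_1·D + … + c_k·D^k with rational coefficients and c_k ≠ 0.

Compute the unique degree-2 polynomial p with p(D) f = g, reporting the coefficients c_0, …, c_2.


c_0 = 2, c_1 = -2, c_2 = -3

D^0 f = -4x^5 - 2
D^1 f = -20x^4
D^2 f = -80x^3
matching coefficients of g against c_0 f + c_1 Df + … from the top degree down determines the c_i
solution: c_0 = 2, c_1 = -2, c_2 = -3


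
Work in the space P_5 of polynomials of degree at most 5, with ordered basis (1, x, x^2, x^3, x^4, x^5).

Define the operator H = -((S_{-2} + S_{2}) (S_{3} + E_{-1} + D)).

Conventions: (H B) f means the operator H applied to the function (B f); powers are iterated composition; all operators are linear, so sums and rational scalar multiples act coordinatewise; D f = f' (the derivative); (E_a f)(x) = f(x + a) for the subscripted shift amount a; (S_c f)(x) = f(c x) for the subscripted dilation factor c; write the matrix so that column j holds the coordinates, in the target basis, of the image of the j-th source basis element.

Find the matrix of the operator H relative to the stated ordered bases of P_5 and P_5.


image of 1: -4
image of x: 0
image of x^2: -80x^2 - 2
image of x^3: 2
image of x^4: -2624x^4 - 48x^2 - 2
image of x^5: 80x^2 + 2
each image's coordinates form column j of the matrix

the matrix is [[-4, 0, -2, 2, -2, 2]; [0, 0, 0, 0, 0, 0]; [0, 0, -80, 0, -48, 80]; [0, 0, 0, 0, 0, 0]; [0, 0, 0, 0, -2624, 0]; [0, 0, 0, 0, 0, 0]] (rows listed top to bottom)


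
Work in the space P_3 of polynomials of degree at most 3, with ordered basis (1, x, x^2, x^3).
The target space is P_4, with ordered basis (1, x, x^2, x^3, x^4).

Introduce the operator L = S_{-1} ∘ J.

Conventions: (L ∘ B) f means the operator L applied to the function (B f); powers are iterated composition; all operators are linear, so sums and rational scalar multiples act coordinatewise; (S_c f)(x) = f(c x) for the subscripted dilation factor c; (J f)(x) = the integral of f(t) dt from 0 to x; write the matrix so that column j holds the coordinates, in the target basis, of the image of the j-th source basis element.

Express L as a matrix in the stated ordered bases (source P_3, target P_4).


the matrix is [[0, 0, 0, 0]; [-1, 0, 0, 0]; [0, 1/2, 0, 0]; [0, 0, -1/3, 0]; [0, 0, 0, 1/4]] (rows listed top to bottom)

image of 1: -x
image of x: (1/2)x^2
image of x^2: -(1/3)x^3
image of x^3: (1/4)x^4
each image's coordinates form column j of the matrix
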